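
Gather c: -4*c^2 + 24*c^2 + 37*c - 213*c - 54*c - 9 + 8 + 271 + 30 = 20*c^2 - 230*c + 300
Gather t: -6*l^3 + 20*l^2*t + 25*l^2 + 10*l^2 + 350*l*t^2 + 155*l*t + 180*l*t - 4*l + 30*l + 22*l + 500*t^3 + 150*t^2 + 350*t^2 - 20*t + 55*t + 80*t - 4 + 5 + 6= -6*l^3 + 35*l^2 + 48*l + 500*t^3 + t^2*(350*l + 500) + t*(20*l^2 + 335*l + 115) + 7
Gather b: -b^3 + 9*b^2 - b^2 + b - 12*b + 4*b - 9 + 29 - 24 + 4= -b^3 + 8*b^2 - 7*b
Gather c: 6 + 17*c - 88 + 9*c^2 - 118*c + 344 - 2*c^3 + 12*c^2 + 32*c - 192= -2*c^3 + 21*c^2 - 69*c + 70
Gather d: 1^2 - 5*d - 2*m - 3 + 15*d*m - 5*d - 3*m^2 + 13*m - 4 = d*(15*m - 10) - 3*m^2 + 11*m - 6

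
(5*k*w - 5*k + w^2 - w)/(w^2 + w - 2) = (5*k + w)/(w + 2)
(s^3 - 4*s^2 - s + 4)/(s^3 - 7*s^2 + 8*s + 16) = (s - 1)/(s - 4)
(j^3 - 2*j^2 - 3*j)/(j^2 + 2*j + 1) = j*(j - 3)/(j + 1)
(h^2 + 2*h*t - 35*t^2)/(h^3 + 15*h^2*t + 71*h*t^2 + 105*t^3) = (h - 5*t)/(h^2 + 8*h*t + 15*t^2)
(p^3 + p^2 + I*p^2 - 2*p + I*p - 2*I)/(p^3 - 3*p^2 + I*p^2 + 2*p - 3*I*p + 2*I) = (p + 2)/(p - 2)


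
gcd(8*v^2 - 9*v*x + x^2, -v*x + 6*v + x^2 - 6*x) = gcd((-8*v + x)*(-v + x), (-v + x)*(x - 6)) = -v + x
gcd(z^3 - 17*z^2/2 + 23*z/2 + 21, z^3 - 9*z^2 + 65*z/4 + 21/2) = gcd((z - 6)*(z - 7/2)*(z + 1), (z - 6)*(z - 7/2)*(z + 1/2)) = z^2 - 19*z/2 + 21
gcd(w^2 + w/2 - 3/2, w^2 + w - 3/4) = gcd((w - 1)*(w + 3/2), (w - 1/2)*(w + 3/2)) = w + 3/2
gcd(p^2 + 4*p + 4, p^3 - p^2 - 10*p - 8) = p + 2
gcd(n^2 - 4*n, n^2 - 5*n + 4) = n - 4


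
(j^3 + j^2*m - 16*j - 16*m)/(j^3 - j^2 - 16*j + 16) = (j + m)/(j - 1)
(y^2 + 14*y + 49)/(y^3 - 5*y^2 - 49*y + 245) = (y + 7)/(y^2 - 12*y + 35)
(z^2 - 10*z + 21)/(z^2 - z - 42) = (z - 3)/(z + 6)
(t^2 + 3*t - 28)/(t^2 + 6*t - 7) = (t - 4)/(t - 1)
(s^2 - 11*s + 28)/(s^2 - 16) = (s - 7)/(s + 4)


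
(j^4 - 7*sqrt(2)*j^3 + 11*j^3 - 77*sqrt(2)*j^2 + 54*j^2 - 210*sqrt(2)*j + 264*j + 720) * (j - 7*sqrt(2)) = j^5 - 14*sqrt(2)*j^4 + 11*j^4 - 154*sqrt(2)*j^3 + 152*j^3 - 588*sqrt(2)*j^2 + 1342*j^2 - 1848*sqrt(2)*j + 3660*j - 5040*sqrt(2)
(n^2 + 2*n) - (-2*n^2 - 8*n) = 3*n^2 + 10*n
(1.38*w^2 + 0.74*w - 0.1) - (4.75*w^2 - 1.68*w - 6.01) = -3.37*w^2 + 2.42*w + 5.91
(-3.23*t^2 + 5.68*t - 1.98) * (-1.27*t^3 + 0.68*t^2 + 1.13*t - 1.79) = 4.1021*t^5 - 9.41*t^4 + 2.7271*t^3 + 10.8537*t^2 - 12.4046*t + 3.5442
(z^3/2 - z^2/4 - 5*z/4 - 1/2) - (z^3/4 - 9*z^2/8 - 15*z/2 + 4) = z^3/4 + 7*z^2/8 + 25*z/4 - 9/2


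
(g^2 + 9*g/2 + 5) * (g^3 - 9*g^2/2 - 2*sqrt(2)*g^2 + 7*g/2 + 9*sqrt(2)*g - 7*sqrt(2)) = g^5 - 2*sqrt(2)*g^4 - 47*g^3/4 - 27*g^2/4 + 47*sqrt(2)*g^2/2 + 35*g/2 + 27*sqrt(2)*g/2 - 35*sqrt(2)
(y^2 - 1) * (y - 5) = y^3 - 5*y^2 - y + 5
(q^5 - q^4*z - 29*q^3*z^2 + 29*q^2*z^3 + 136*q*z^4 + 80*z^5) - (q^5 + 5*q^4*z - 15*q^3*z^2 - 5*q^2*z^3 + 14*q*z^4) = -6*q^4*z - 14*q^3*z^2 + 34*q^2*z^3 + 122*q*z^4 + 80*z^5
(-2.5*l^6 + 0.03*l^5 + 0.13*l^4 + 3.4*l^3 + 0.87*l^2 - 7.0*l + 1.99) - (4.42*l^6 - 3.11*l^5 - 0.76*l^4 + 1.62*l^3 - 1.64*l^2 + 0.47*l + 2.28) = -6.92*l^6 + 3.14*l^5 + 0.89*l^4 + 1.78*l^3 + 2.51*l^2 - 7.47*l - 0.29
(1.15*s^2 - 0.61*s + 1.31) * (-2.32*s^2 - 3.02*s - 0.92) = -2.668*s^4 - 2.0578*s^3 - 2.255*s^2 - 3.395*s - 1.2052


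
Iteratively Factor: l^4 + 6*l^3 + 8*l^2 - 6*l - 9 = (l + 3)*(l^3 + 3*l^2 - l - 3) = (l - 1)*(l + 3)*(l^2 + 4*l + 3) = (l - 1)*(l + 3)^2*(l + 1)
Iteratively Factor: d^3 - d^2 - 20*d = (d + 4)*(d^2 - 5*d) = (d - 5)*(d + 4)*(d)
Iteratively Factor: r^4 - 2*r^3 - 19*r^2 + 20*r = (r)*(r^3 - 2*r^2 - 19*r + 20) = r*(r + 4)*(r^2 - 6*r + 5) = r*(r - 1)*(r + 4)*(r - 5)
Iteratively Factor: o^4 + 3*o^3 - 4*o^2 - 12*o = (o - 2)*(o^3 + 5*o^2 + 6*o) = (o - 2)*(o + 2)*(o^2 + 3*o) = o*(o - 2)*(o + 2)*(o + 3)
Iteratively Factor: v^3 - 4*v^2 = (v - 4)*(v^2) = v*(v - 4)*(v)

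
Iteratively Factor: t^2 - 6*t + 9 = (t - 3)*(t - 3)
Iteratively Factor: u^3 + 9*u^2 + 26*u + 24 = (u + 3)*(u^2 + 6*u + 8) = (u + 3)*(u + 4)*(u + 2)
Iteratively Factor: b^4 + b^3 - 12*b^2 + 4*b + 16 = (b - 2)*(b^3 + 3*b^2 - 6*b - 8) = (b - 2)*(b + 1)*(b^2 + 2*b - 8) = (b - 2)^2*(b + 1)*(b + 4)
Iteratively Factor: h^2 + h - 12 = (h + 4)*(h - 3)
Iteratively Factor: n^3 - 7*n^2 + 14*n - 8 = (n - 1)*(n^2 - 6*n + 8) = (n - 2)*(n - 1)*(n - 4)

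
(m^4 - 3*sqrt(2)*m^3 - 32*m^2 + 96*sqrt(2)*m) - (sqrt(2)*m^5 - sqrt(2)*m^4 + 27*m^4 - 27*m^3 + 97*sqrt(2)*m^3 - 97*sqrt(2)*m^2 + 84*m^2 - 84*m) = -sqrt(2)*m^5 - 26*m^4 + sqrt(2)*m^4 - 100*sqrt(2)*m^3 + 27*m^3 - 116*m^2 + 97*sqrt(2)*m^2 + 84*m + 96*sqrt(2)*m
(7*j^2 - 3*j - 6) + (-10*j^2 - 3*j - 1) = -3*j^2 - 6*j - 7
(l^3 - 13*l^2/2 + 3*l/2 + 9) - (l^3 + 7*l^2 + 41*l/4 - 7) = -27*l^2/2 - 35*l/4 + 16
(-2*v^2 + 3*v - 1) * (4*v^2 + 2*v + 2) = -8*v^4 + 8*v^3 - 2*v^2 + 4*v - 2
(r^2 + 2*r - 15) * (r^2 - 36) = r^4 + 2*r^3 - 51*r^2 - 72*r + 540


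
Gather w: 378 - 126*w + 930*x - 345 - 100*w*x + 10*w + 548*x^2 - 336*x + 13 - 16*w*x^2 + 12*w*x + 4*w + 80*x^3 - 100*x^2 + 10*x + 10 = w*(-16*x^2 - 88*x - 112) + 80*x^3 + 448*x^2 + 604*x + 56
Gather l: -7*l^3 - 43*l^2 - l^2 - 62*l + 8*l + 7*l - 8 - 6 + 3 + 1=-7*l^3 - 44*l^2 - 47*l - 10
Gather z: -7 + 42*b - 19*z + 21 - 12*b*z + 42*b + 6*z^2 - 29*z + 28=84*b + 6*z^2 + z*(-12*b - 48) + 42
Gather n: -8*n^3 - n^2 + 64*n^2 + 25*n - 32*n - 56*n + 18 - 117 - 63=-8*n^3 + 63*n^2 - 63*n - 162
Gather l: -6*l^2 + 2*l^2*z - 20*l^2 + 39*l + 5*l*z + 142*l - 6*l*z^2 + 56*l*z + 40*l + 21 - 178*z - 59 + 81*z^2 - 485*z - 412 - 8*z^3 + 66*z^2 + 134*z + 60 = l^2*(2*z - 26) + l*(-6*z^2 + 61*z + 221) - 8*z^3 + 147*z^2 - 529*z - 390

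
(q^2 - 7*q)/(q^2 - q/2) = 2*(q - 7)/(2*q - 1)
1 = 1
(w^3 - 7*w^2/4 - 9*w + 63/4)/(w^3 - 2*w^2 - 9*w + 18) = (w - 7/4)/(w - 2)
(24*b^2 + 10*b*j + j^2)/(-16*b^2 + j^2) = (-6*b - j)/(4*b - j)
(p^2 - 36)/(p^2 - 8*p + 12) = (p + 6)/(p - 2)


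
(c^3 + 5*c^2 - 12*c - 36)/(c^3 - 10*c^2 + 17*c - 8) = (c^3 + 5*c^2 - 12*c - 36)/(c^3 - 10*c^2 + 17*c - 8)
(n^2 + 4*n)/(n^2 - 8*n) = (n + 4)/(n - 8)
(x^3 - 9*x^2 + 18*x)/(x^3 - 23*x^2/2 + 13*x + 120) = 2*x*(x - 3)/(2*x^2 - 11*x - 40)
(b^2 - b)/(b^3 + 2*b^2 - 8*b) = (b - 1)/(b^2 + 2*b - 8)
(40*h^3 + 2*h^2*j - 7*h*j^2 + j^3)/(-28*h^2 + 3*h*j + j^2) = (-10*h^2 - 3*h*j + j^2)/(7*h + j)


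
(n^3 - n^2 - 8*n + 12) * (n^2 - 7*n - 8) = n^5 - 8*n^4 - 9*n^3 + 76*n^2 - 20*n - 96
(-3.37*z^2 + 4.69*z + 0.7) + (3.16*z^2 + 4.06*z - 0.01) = -0.21*z^2 + 8.75*z + 0.69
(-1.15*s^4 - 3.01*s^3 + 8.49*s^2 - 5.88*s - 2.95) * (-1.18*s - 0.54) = 1.357*s^5 + 4.1728*s^4 - 8.3928*s^3 + 2.3538*s^2 + 6.6562*s + 1.593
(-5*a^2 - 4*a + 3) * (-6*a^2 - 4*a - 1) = 30*a^4 + 44*a^3 + 3*a^2 - 8*a - 3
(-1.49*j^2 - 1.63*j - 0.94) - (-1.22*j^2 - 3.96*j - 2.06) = -0.27*j^2 + 2.33*j + 1.12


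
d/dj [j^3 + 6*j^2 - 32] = 3*j*(j + 4)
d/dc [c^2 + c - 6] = 2*c + 1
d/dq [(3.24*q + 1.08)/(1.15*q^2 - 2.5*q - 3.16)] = (3.726*q^2 - 8.1*q - (2.3*q - 2.5)*(3.24*q + 1.08) - 10.2384)/(-1.15*q^2 + 2.5*q + 3.16)^2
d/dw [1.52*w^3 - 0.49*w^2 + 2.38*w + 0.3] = 4.56*w^2 - 0.98*w + 2.38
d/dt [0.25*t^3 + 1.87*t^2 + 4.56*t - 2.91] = 0.75*t^2 + 3.74*t + 4.56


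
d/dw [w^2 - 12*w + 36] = 2*w - 12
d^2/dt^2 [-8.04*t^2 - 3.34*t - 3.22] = -16.0800000000000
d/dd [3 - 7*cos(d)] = 7*sin(d)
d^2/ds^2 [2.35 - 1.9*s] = 0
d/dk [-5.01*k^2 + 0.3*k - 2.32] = 0.3 - 10.02*k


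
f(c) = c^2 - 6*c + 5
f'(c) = 2*c - 6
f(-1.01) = 12.08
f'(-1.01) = -8.02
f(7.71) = 18.18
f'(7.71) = 9.42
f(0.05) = 4.70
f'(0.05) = -5.90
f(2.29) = -3.50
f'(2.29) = -1.42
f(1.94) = -2.88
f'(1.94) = -2.12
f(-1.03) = 12.24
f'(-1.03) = -8.06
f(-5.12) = 61.93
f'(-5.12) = -16.24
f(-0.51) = 8.32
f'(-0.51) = -7.02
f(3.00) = -4.00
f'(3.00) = 0.00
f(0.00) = 5.00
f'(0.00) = -6.00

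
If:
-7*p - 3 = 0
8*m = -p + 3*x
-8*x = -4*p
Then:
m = -3/112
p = -3/7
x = -3/14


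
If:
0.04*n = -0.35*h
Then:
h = -0.114285714285714*n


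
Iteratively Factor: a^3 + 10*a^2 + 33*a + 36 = (a + 3)*(a^2 + 7*a + 12) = (a + 3)^2*(a + 4)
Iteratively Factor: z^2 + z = (z + 1)*(z)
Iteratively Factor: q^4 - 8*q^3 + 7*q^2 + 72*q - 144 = (q - 4)*(q^3 - 4*q^2 - 9*q + 36) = (q - 4)^2*(q^2 - 9) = (q - 4)^2*(q - 3)*(q + 3)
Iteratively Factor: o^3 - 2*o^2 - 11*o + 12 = (o - 4)*(o^2 + 2*o - 3) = (o - 4)*(o + 3)*(o - 1)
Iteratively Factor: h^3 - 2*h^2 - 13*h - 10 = (h + 2)*(h^2 - 4*h - 5) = (h + 1)*(h + 2)*(h - 5)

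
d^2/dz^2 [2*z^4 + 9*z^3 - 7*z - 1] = 6*z*(4*z + 9)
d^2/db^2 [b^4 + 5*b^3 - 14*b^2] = 12*b^2 + 30*b - 28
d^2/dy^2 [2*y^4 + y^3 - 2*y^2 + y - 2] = 24*y^2 + 6*y - 4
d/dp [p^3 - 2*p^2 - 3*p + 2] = 3*p^2 - 4*p - 3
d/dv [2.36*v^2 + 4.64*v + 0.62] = 4.72*v + 4.64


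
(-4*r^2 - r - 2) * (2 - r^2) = 4*r^4 + r^3 - 6*r^2 - 2*r - 4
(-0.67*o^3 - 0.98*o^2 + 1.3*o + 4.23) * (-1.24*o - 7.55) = 0.8308*o^4 + 6.2737*o^3 + 5.787*o^2 - 15.0602*o - 31.9365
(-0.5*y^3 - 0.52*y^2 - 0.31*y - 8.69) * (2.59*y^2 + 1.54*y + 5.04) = -1.295*y^5 - 2.1168*y^4 - 4.1237*y^3 - 25.6053*y^2 - 14.945*y - 43.7976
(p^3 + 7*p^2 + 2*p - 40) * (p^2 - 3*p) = p^5 + 4*p^4 - 19*p^3 - 46*p^2 + 120*p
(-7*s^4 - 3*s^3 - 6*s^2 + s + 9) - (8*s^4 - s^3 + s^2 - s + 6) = -15*s^4 - 2*s^3 - 7*s^2 + 2*s + 3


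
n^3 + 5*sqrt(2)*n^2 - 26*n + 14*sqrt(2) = (n - sqrt(2))^2*(n + 7*sqrt(2))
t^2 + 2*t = t*(t + 2)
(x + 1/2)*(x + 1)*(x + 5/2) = x^3 + 4*x^2 + 17*x/4 + 5/4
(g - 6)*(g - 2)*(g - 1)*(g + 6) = g^4 - 3*g^3 - 34*g^2 + 108*g - 72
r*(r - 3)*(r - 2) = r^3 - 5*r^2 + 6*r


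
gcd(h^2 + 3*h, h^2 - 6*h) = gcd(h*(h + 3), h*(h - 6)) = h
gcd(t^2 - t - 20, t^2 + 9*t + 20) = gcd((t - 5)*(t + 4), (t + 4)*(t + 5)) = t + 4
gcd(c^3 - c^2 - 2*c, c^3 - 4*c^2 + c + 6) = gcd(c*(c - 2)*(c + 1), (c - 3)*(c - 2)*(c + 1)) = c^2 - c - 2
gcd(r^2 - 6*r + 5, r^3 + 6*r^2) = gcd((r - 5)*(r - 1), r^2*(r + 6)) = 1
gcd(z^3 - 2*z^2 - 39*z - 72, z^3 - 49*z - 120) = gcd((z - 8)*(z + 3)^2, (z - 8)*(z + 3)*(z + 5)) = z^2 - 5*z - 24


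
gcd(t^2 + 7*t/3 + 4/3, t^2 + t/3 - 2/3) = t + 1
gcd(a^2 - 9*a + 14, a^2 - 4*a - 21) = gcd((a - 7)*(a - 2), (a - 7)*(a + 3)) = a - 7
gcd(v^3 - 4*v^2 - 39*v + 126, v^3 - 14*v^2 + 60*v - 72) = 1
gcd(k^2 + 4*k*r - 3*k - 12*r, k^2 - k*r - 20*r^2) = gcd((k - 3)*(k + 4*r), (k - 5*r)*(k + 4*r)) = k + 4*r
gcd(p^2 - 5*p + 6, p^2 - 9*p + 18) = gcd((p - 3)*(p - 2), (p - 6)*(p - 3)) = p - 3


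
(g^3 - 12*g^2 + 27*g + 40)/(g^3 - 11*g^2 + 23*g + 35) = (g - 8)/(g - 7)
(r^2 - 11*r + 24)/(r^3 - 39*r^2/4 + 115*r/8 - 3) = 8*(r - 3)/(8*r^2 - 14*r + 3)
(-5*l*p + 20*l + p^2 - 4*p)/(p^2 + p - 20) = (-5*l + p)/(p + 5)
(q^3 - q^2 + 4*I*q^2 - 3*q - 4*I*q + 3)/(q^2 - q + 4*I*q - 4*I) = (q^2 + 4*I*q - 3)/(q + 4*I)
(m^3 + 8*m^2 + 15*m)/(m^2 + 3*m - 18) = m*(m^2 + 8*m + 15)/(m^2 + 3*m - 18)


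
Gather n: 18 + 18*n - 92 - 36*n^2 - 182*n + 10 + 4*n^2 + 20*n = -32*n^2 - 144*n - 64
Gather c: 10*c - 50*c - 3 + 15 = 12 - 40*c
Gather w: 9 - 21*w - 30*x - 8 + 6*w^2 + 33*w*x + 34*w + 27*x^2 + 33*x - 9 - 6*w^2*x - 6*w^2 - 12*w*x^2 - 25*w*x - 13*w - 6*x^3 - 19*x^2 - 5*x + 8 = -6*w^2*x + w*(-12*x^2 + 8*x) - 6*x^3 + 8*x^2 - 2*x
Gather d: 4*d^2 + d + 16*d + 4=4*d^2 + 17*d + 4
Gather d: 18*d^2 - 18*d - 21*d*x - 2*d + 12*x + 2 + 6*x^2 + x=18*d^2 + d*(-21*x - 20) + 6*x^2 + 13*x + 2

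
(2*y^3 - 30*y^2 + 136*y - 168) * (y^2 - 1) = 2*y^5 - 30*y^4 + 134*y^3 - 138*y^2 - 136*y + 168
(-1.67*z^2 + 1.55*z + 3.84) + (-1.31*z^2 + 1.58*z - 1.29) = -2.98*z^2 + 3.13*z + 2.55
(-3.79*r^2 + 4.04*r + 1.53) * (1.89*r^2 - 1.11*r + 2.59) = -7.1631*r^4 + 11.8425*r^3 - 11.4088*r^2 + 8.7653*r + 3.9627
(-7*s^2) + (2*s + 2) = -7*s^2 + 2*s + 2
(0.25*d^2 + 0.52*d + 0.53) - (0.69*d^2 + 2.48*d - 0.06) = -0.44*d^2 - 1.96*d + 0.59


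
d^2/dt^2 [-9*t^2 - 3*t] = -18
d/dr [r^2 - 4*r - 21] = 2*r - 4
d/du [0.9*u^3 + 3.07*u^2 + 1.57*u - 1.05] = 2.7*u^2 + 6.14*u + 1.57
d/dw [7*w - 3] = 7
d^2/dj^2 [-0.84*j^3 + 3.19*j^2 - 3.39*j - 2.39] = 6.38 - 5.04*j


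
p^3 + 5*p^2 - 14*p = p*(p - 2)*(p + 7)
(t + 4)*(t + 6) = t^2 + 10*t + 24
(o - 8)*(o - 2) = o^2 - 10*o + 16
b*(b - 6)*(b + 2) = b^3 - 4*b^2 - 12*b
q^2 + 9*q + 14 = (q + 2)*(q + 7)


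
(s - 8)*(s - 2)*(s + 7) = s^3 - 3*s^2 - 54*s + 112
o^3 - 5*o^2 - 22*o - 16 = (o - 8)*(o + 1)*(o + 2)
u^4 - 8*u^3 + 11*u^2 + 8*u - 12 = (u - 6)*(u - 2)*(u - 1)*(u + 1)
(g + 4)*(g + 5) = g^2 + 9*g + 20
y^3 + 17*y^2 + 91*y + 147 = (y + 3)*(y + 7)^2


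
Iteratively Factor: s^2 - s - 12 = (s - 4)*(s + 3)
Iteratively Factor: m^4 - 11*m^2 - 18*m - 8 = (m + 2)*(m^3 - 2*m^2 - 7*m - 4) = (m - 4)*(m + 2)*(m^2 + 2*m + 1) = (m - 4)*(m + 1)*(m + 2)*(m + 1)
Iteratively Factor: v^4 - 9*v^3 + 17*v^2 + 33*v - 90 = (v - 3)*(v^3 - 6*v^2 - v + 30) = (v - 3)*(v + 2)*(v^2 - 8*v + 15) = (v - 5)*(v - 3)*(v + 2)*(v - 3)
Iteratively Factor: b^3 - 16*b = (b + 4)*(b^2 - 4*b) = (b - 4)*(b + 4)*(b)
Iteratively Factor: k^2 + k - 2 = (k - 1)*(k + 2)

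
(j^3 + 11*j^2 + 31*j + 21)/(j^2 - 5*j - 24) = (j^2 + 8*j + 7)/(j - 8)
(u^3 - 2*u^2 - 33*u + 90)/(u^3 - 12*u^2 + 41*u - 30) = (u^2 + 3*u - 18)/(u^2 - 7*u + 6)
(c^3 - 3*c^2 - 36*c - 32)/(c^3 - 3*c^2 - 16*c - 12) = (c^2 - 4*c - 32)/(c^2 - 4*c - 12)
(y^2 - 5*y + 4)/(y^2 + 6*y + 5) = (y^2 - 5*y + 4)/(y^2 + 6*y + 5)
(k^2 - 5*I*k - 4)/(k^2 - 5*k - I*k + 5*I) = (k - 4*I)/(k - 5)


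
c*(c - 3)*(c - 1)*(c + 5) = c^4 + c^3 - 17*c^2 + 15*c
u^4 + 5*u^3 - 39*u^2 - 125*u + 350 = (u - 5)*(u - 2)*(u + 5)*(u + 7)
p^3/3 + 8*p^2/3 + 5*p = p*(p/3 + 1)*(p + 5)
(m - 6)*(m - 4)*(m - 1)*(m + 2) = m^4 - 9*m^3 + 12*m^2 + 44*m - 48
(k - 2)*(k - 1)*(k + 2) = k^3 - k^2 - 4*k + 4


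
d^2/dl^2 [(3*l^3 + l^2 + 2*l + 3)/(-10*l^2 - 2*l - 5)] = 14*(-6*l^3 - 120*l^2 - 15*l + 19)/(1000*l^6 + 600*l^5 + 1620*l^4 + 608*l^3 + 810*l^2 + 150*l + 125)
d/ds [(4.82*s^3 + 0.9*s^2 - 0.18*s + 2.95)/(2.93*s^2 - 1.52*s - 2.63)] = (14.1226*s^4 - 14.6528*s^3 - 38.8704*s^2 - 22.021*s + 4.9574)/(8.5849*s^4 - 8.9072*s^3 - 13.1014*s^2 + 7.9952*s + 6.9169)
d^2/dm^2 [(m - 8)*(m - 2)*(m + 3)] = 6*m - 14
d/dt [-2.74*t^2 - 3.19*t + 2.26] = -5.48*t - 3.19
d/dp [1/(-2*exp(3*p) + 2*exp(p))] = (3*exp(2*p) - 1)*exp(-p)/(2*(1 - exp(2*p))^2)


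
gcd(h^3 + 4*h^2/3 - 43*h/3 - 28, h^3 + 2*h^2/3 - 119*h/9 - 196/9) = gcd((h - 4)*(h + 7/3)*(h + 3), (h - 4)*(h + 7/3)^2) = h^2 - 5*h/3 - 28/3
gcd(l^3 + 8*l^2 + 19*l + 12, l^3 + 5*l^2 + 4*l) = l^2 + 5*l + 4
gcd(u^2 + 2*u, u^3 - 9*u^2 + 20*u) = u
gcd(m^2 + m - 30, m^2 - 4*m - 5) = m - 5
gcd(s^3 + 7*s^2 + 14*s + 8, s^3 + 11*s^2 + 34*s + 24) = s^2 + 5*s + 4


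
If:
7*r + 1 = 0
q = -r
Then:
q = 1/7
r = -1/7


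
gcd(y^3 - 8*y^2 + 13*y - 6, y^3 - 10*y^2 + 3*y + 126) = y - 6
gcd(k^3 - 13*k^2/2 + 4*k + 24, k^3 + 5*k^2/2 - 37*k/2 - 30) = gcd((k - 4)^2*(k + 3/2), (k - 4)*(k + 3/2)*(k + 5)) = k^2 - 5*k/2 - 6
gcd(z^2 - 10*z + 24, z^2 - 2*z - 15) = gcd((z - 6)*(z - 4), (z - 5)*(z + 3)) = 1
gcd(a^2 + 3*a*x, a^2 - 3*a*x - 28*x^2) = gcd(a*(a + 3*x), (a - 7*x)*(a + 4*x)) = 1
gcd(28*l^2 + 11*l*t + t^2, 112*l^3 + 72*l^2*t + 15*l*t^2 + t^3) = 28*l^2 + 11*l*t + t^2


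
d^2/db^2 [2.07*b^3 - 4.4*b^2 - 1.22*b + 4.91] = 12.42*b - 8.8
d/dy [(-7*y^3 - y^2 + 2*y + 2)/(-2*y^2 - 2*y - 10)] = (7*y^4 + 14*y^3 + 108*y^2 + 14*y - 8)/(2*(y^4 + 2*y^3 + 11*y^2 + 10*y + 25))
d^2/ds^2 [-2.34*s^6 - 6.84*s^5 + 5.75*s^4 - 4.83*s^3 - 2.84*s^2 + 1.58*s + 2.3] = -70.2*s^4 - 136.8*s^3 + 69.0*s^2 - 28.98*s - 5.68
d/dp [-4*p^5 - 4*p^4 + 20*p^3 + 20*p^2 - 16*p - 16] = -20*p^4 - 16*p^3 + 60*p^2 + 40*p - 16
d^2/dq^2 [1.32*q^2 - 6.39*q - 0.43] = 2.64000000000000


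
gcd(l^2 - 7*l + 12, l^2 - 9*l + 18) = l - 3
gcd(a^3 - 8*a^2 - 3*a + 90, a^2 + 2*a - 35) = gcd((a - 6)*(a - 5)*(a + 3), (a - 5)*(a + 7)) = a - 5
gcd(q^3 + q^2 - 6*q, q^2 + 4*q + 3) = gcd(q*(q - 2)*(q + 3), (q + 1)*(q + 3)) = q + 3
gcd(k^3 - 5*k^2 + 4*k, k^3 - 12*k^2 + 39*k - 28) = k^2 - 5*k + 4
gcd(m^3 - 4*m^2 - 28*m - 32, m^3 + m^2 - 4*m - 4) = m + 2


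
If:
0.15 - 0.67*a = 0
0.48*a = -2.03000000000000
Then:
No Solution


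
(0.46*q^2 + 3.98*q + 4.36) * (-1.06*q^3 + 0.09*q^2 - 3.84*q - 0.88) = -0.4876*q^5 - 4.1774*q^4 - 6.0298*q^3 - 15.2956*q^2 - 20.2448*q - 3.8368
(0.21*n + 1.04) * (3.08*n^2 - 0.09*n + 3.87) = 0.6468*n^3 + 3.1843*n^2 + 0.7191*n + 4.0248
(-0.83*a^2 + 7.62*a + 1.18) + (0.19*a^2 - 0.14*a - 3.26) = -0.64*a^2 + 7.48*a - 2.08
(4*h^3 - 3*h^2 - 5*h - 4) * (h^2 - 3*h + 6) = 4*h^5 - 15*h^4 + 28*h^3 - 7*h^2 - 18*h - 24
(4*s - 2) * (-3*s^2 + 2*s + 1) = -12*s^3 + 14*s^2 - 2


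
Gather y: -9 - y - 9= -y - 18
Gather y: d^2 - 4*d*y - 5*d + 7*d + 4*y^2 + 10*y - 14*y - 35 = d^2 + 2*d + 4*y^2 + y*(-4*d - 4) - 35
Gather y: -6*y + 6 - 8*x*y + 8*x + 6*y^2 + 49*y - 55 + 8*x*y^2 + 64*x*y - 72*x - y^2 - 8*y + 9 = -64*x + y^2*(8*x + 5) + y*(56*x + 35) - 40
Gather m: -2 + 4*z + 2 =4*z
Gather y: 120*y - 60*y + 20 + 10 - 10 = 60*y + 20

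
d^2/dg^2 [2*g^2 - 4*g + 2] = 4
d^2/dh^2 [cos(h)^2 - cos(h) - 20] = cos(h) - 2*cos(2*h)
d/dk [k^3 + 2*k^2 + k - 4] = 3*k^2 + 4*k + 1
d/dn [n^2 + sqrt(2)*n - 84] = 2*n + sqrt(2)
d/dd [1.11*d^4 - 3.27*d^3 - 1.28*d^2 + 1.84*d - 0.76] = 4.44*d^3 - 9.81*d^2 - 2.56*d + 1.84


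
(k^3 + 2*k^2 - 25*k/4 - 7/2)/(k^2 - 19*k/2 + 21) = (4*k^3 + 8*k^2 - 25*k - 14)/(2*(2*k^2 - 19*k + 42))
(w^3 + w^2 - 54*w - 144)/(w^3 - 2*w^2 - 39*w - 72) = (w + 6)/(w + 3)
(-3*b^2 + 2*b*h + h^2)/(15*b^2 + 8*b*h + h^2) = (-b + h)/(5*b + h)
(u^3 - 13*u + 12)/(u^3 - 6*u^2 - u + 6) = (u^2 + u - 12)/(u^2 - 5*u - 6)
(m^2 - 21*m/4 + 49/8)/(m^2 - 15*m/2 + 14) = (m - 7/4)/(m - 4)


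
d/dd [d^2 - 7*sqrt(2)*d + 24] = 2*d - 7*sqrt(2)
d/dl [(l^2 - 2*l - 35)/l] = 1 + 35/l^2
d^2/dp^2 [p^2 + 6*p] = 2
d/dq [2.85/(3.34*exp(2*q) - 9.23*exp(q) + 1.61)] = (26.3055 - 19.038*exp(q))*exp(q)/(3.34*exp(2*q) - 9.23*exp(q) + 1.61)^2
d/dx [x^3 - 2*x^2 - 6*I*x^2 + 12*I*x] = 3*x^2 - 4*x - 12*I*x + 12*I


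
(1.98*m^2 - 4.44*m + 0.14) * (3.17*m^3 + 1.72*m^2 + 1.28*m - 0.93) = 6.2766*m^5 - 10.6692*m^4 - 4.6586*m^3 - 7.2838*m^2 + 4.3084*m - 0.1302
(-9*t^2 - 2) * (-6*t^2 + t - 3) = 54*t^4 - 9*t^3 + 39*t^2 - 2*t + 6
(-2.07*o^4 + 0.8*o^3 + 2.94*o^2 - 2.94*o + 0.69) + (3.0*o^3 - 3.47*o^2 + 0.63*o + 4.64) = -2.07*o^4 + 3.8*o^3 - 0.53*o^2 - 2.31*o + 5.33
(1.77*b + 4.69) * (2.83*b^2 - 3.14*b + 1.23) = 5.0091*b^3 + 7.7149*b^2 - 12.5495*b + 5.7687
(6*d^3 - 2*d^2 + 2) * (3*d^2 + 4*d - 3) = 18*d^5 + 18*d^4 - 26*d^3 + 12*d^2 + 8*d - 6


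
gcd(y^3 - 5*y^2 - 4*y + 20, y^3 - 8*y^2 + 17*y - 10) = y^2 - 7*y + 10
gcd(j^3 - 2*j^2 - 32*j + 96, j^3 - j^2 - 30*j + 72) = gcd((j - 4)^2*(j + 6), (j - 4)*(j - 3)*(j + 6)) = j^2 + 2*j - 24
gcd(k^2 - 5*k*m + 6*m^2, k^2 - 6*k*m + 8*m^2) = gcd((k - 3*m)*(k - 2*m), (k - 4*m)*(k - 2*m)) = k - 2*m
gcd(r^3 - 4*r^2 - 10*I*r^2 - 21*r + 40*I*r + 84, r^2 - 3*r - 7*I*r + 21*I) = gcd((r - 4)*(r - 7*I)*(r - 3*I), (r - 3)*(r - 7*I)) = r - 7*I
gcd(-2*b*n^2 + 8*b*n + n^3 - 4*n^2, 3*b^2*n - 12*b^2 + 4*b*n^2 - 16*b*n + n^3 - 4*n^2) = n - 4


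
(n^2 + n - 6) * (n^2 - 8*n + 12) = n^4 - 7*n^3 - 2*n^2 + 60*n - 72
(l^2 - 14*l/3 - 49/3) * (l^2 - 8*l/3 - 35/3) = l^4 - 22*l^3/3 - 140*l^2/9 + 98*l + 1715/9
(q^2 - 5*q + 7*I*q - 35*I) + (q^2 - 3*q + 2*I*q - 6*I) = 2*q^2 - 8*q + 9*I*q - 41*I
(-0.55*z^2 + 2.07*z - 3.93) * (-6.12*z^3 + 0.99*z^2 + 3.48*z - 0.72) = 3.366*z^5 - 13.2129*z^4 + 24.1869*z^3 + 3.7089*z^2 - 15.1668*z + 2.8296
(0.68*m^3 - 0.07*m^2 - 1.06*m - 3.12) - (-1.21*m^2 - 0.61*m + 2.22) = 0.68*m^3 + 1.14*m^2 - 0.45*m - 5.34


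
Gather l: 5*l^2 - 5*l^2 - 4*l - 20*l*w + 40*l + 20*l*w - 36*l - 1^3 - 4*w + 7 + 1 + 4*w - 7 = 0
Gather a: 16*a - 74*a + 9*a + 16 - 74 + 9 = -49*a - 49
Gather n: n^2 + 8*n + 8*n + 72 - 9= n^2 + 16*n + 63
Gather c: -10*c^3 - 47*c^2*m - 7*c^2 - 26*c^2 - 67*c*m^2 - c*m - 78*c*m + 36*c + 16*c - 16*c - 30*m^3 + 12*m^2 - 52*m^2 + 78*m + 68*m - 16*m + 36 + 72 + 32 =-10*c^3 + c^2*(-47*m - 33) + c*(-67*m^2 - 79*m + 36) - 30*m^3 - 40*m^2 + 130*m + 140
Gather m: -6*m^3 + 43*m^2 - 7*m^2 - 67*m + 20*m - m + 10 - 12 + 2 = -6*m^3 + 36*m^2 - 48*m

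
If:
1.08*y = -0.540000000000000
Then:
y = -0.50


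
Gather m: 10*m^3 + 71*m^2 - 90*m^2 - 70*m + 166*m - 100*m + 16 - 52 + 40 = 10*m^3 - 19*m^2 - 4*m + 4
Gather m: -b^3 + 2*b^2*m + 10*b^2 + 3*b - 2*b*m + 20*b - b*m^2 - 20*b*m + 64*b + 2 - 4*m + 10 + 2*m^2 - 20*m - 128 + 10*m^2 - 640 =-b^3 + 10*b^2 + 87*b + m^2*(12 - b) + m*(2*b^2 - 22*b - 24) - 756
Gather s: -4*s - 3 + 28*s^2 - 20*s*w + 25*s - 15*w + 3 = 28*s^2 + s*(21 - 20*w) - 15*w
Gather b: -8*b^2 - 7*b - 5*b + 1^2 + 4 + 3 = -8*b^2 - 12*b + 8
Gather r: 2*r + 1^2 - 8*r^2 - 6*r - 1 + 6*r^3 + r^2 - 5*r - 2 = 6*r^3 - 7*r^2 - 9*r - 2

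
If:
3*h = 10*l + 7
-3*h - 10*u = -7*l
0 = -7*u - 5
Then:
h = 157/63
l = 1/21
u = -5/7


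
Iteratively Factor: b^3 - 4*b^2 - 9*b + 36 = (b - 3)*(b^2 - b - 12) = (b - 4)*(b - 3)*(b + 3)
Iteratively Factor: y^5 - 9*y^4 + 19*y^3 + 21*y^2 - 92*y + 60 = (y - 1)*(y^4 - 8*y^3 + 11*y^2 + 32*y - 60) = (y - 3)*(y - 1)*(y^3 - 5*y^2 - 4*y + 20) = (y - 5)*(y - 3)*(y - 1)*(y^2 - 4) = (y - 5)*(y - 3)*(y - 2)*(y - 1)*(y + 2)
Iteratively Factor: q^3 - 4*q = (q + 2)*(q^2 - 2*q) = (q - 2)*(q + 2)*(q)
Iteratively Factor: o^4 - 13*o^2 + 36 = (o + 2)*(o^3 - 2*o^2 - 9*o + 18) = (o - 3)*(o + 2)*(o^2 + o - 6) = (o - 3)*(o + 2)*(o + 3)*(o - 2)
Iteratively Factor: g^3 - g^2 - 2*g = (g)*(g^2 - g - 2) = g*(g + 1)*(g - 2)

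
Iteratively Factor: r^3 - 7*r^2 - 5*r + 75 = (r - 5)*(r^2 - 2*r - 15) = (r - 5)*(r + 3)*(r - 5)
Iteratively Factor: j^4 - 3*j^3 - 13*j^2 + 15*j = (j - 1)*(j^3 - 2*j^2 - 15*j) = j*(j - 1)*(j^2 - 2*j - 15) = j*(j - 5)*(j - 1)*(j + 3)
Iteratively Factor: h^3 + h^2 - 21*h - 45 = (h - 5)*(h^2 + 6*h + 9) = (h - 5)*(h + 3)*(h + 3)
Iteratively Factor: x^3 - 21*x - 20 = (x + 1)*(x^2 - x - 20) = (x + 1)*(x + 4)*(x - 5)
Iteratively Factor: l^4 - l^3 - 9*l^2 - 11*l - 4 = (l - 4)*(l^3 + 3*l^2 + 3*l + 1) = (l - 4)*(l + 1)*(l^2 + 2*l + 1) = (l - 4)*(l + 1)^2*(l + 1)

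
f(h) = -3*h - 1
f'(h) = -3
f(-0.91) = 1.73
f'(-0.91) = -3.00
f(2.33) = -7.99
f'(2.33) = -3.00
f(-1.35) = 3.05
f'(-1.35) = -3.00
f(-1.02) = 2.06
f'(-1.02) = -3.00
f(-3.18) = 8.54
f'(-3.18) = -3.00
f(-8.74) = 25.22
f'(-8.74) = -3.00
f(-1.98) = 4.94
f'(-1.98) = -3.00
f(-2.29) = 5.87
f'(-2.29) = -3.00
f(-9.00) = 26.00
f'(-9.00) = -3.00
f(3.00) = -10.00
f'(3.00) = -3.00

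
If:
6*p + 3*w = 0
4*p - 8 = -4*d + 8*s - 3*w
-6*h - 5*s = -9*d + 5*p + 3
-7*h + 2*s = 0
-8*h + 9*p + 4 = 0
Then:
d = -790/703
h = -274/703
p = -556/703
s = -959/703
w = 1112/703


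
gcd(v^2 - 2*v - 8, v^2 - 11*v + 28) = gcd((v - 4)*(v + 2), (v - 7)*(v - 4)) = v - 4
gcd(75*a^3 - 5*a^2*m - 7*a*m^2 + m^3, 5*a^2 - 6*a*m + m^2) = 5*a - m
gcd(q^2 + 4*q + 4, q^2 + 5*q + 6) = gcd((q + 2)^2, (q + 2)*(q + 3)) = q + 2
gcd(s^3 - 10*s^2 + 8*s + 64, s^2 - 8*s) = s - 8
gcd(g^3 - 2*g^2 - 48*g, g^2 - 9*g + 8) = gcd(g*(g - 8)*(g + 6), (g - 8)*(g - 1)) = g - 8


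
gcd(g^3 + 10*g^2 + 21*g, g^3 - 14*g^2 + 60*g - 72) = 1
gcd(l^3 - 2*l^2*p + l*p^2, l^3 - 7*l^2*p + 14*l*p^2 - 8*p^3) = -l + p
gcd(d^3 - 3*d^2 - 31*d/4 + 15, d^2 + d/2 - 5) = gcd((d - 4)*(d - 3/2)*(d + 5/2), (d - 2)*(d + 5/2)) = d + 5/2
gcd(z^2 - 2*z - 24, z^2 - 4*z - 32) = z + 4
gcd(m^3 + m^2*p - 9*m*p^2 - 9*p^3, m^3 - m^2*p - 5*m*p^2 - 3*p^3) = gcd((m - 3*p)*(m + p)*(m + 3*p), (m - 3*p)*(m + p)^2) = -m^2 + 2*m*p + 3*p^2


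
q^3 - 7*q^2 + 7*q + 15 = (q - 5)*(q - 3)*(q + 1)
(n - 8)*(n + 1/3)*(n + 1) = n^3 - 20*n^2/3 - 31*n/3 - 8/3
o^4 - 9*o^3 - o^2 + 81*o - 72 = (o - 8)*(o - 3)*(o - 1)*(o + 3)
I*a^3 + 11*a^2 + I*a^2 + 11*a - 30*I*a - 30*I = (a - 6*I)*(a - 5*I)*(I*a + I)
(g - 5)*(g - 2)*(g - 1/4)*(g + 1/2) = g^4 - 27*g^3/4 + 65*g^2/8 + 27*g/8 - 5/4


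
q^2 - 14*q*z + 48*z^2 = (q - 8*z)*(q - 6*z)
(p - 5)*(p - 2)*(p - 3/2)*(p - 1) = p^4 - 19*p^3/2 + 29*p^2 - 71*p/2 + 15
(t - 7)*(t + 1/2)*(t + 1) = t^3 - 11*t^2/2 - 10*t - 7/2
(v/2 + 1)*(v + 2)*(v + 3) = v^3/2 + 7*v^2/2 + 8*v + 6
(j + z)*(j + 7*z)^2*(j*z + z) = j^4*z + 15*j^3*z^2 + j^3*z + 63*j^2*z^3 + 15*j^2*z^2 + 49*j*z^4 + 63*j*z^3 + 49*z^4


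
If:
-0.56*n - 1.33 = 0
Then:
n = -2.38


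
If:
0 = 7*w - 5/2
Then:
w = 5/14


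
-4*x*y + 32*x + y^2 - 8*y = (-4*x + y)*(y - 8)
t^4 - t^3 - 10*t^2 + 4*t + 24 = (t - 3)*(t - 2)*(t + 2)^2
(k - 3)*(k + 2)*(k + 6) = k^3 + 5*k^2 - 12*k - 36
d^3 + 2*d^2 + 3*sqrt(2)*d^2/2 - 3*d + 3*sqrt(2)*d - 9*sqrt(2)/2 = (d - 1)*(d + 3)*(d + 3*sqrt(2)/2)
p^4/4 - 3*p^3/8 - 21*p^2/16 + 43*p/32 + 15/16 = (p/4 + 1/2)*(p - 5/2)*(p - 3/2)*(p + 1/2)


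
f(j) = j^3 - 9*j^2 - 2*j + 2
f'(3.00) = -29.00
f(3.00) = -58.00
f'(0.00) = -2.00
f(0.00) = 2.00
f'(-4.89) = 157.76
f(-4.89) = -320.36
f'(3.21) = -28.87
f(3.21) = -64.08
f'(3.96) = -26.24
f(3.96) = -84.96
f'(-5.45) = 185.21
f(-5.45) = -416.30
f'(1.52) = -22.43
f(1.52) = -18.32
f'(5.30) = -13.13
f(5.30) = -112.53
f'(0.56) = -11.14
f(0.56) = -1.77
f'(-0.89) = 16.40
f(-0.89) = -4.05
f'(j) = 3*j^2 - 18*j - 2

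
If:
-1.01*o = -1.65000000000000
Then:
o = 1.63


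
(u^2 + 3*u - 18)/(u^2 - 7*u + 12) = (u + 6)/(u - 4)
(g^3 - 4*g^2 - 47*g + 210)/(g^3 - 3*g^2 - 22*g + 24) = (g^2 + 2*g - 35)/(g^2 + 3*g - 4)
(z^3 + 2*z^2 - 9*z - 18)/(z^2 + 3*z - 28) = (z^3 + 2*z^2 - 9*z - 18)/(z^2 + 3*z - 28)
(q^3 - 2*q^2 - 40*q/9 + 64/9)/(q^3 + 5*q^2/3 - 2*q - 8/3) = (q - 8/3)/(q + 1)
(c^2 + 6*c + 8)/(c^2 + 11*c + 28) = (c + 2)/(c + 7)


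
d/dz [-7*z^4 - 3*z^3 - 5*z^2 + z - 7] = -28*z^3 - 9*z^2 - 10*z + 1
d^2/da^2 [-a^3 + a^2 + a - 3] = 2 - 6*a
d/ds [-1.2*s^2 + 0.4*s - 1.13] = 0.4 - 2.4*s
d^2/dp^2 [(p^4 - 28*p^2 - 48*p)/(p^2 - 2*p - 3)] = 2*(p^6 - 6*p^5 + 3*p^4 - 56*p^3 - 198*p^2 - 432*p + 36)/(p^6 - 6*p^5 + 3*p^4 + 28*p^3 - 9*p^2 - 54*p - 27)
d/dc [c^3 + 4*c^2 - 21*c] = 3*c^2 + 8*c - 21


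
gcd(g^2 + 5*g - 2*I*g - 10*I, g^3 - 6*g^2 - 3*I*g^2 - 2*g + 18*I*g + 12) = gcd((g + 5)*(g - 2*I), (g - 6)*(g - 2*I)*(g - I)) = g - 2*I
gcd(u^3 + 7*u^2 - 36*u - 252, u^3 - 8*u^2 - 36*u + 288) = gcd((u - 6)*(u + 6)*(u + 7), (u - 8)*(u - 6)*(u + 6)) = u^2 - 36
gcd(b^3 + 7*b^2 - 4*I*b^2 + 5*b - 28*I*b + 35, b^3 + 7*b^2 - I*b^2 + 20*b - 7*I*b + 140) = b^2 + b*(7 - 5*I) - 35*I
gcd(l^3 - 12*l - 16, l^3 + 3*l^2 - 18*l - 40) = l^2 - 2*l - 8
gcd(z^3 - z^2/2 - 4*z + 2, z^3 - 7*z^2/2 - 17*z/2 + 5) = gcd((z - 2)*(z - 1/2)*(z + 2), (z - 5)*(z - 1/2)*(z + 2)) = z^2 + 3*z/2 - 1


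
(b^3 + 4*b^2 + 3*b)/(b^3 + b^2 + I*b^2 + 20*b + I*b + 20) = b*(b + 3)/(b^2 + I*b + 20)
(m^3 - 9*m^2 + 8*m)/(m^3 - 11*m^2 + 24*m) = (m - 1)/(m - 3)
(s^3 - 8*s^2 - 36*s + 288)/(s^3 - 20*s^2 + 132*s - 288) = (s + 6)/(s - 6)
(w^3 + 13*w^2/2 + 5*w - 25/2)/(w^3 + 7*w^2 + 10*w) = (2*w^2 + 3*w - 5)/(2*w*(w + 2))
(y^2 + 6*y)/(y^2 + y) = (y + 6)/(y + 1)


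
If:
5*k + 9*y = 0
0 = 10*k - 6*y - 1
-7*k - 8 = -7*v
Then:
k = 3/40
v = 341/280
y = -1/24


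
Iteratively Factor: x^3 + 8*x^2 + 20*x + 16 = (x + 2)*(x^2 + 6*x + 8) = (x + 2)^2*(x + 4)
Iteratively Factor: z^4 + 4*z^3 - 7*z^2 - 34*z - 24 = (z + 1)*(z^3 + 3*z^2 - 10*z - 24) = (z + 1)*(z + 2)*(z^2 + z - 12) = (z + 1)*(z + 2)*(z + 4)*(z - 3)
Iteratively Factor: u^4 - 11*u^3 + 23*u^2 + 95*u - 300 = (u - 5)*(u^3 - 6*u^2 - 7*u + 60) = (u - 5)*(u + 3)*(u^2 - 9*u + 20) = (u - 5)^2*(u + 3)*(u - 4)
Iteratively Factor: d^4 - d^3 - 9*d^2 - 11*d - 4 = (d + 1)*(d^3 - 2*d^2 - 7*d - 4) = (d - 4)*(d + 1)*(d^2 + 2*d + 1) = (d - 4)*(d + 1)^2*(d + 1)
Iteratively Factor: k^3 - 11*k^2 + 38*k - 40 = (k - 5)*(k^2 - 6*k + 8) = (k - 5)*(k - 4)*(k - 2)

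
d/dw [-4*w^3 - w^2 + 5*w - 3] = -12*w^2 - 2*w + 5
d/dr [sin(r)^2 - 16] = sin(2*r)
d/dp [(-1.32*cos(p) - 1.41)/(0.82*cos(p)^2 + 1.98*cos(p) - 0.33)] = (1.0824*sin(p)^2 - 2.3124*cos(p) - 4.3098)*sin(p)/(0.82*cos(p)^2 + 1.98*cos(p) - 0.33)^2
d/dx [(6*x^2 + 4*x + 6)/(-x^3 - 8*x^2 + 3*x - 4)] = 2*(3*x^4 + 4*x^3 + 34*x^2 + 24*x - 17)/(x^6 + 16*x^5 + 58*x^4 - 40*x^3 + 73*x^2 - 24*x + 16)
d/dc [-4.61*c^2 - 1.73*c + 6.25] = -9.22*c - 1.73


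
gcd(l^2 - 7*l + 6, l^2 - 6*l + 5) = l - 1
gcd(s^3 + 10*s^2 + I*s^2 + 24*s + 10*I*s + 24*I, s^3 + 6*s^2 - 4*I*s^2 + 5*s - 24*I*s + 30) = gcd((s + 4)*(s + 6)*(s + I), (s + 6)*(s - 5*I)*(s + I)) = s^2 + s*(6 + I) + 6*I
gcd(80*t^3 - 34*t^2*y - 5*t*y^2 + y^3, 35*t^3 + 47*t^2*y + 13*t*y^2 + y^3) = 5*t + y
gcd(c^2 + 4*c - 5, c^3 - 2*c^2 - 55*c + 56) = c - 1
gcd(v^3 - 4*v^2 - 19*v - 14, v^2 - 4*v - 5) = v + 1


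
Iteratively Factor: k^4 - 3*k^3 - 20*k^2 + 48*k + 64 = (k - 4)*(k^3 + k^2 - 16*k - 16) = (k - 4)*(k + 1)*(k^2 - 16) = (k - 4)^2*(k + 1)*(k + 4)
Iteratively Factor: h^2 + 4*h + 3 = (h + 3)*(h + 1)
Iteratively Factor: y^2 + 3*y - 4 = (y + 4)*(y - 1)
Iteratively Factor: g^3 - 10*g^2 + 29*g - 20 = (g - 5)*(g^2 - 5*g + 4) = (g - 5)*(g - 1)*(g - 4)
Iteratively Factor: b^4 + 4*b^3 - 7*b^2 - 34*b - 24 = (b - 3)*(b^3 + 7*b^2 + 14*b + 8) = (b - 3)*(b + 1)*(b^2 + 6*b + 8) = (b - 3)*(b + 1)*(b + 4)*(b + 2)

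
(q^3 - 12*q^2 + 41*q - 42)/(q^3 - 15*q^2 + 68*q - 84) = (q - 3)/(q - 6)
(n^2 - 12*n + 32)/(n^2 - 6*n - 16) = (n - 4)/(n + 2)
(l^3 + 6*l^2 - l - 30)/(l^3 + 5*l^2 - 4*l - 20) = (l + 3)/(l + 2)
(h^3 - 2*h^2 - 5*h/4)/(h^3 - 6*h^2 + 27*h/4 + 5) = h/(h - 4)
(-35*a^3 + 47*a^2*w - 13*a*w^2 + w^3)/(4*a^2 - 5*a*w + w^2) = (35*a^2 - 12*a*w + w^2)/(-4*a + w)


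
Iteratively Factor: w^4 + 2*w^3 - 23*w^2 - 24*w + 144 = (w - 3)*(w^3 + 5*w^2 - 8*w - 48) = (w - 3)^2*(w^2 + 8*w + 16) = (w - 3)^2*(w + 4)*(w + 4)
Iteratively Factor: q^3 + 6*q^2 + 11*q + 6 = (q + 2)*(q^2 + 4*q + 3) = (q + 2)*(q + 3)*(q + 1)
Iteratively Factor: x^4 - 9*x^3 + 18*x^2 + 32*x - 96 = (x - 4)*(x^3 - 5*x^2 - 2*x + 24) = (x - 4)*(x - 3)*(x^2 - 2*x - 8) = (x - 4)^2*(x - 3)*(x + 2)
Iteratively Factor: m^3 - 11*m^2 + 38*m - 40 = (m - 2)*(m^2 - 9*m + 20) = (m - 4)*(m - 2)*(m - 5)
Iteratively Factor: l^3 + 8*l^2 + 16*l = (l + 4)*(l^2 + 4*l) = l*(l + 4)*(l + 4)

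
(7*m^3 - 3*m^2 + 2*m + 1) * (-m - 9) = -7*m^4 - 60*m^3 + 25*m^2 - 19*m - 9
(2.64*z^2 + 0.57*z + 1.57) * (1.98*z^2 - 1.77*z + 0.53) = 5.2272*z^4 - 3.5442*z^3 + 3.4989*z^2 - 2.4768*z + 0.8321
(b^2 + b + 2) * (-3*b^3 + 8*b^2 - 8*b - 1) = -3*b^5 + 5*b^4 - 6*b^3 + 7*b^2 - 17*b - 2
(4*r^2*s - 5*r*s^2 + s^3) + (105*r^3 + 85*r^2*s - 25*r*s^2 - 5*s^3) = 105*r^3 + 89*r^2*s - 30*r*s^2 - 4*s^3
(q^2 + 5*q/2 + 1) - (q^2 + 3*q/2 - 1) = q + 2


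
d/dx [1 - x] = -1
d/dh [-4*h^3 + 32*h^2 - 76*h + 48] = -12*h^2 + 64*h - 76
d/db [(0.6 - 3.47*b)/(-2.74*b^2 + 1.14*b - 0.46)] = (-9.5078*b^2 + 3.288*b + 0.9122)/(7.5076*b^4 - 6.2472*b^3 + 3.8204*b^2 - 1.0488*b + 0.2116)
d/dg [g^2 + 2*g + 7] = 2*g + 2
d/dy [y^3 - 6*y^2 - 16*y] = 3*y^2 - 12*y - 16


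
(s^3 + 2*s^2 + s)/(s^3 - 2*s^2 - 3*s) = (s + 1)/(s - 3)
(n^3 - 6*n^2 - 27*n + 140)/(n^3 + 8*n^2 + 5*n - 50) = (n^2 - 11*n + 28)/(n^2 + 3*n - 10)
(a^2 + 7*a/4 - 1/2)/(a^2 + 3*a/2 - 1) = (4*a - 1)/(2*(2*a - 1))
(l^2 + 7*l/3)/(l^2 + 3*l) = (l + 7/3)/(l + 3)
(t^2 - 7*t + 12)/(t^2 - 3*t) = (t - 4)/t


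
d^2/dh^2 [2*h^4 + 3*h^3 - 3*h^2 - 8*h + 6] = 24*h^2 + 18*h - 6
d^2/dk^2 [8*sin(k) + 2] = -8*sin(k)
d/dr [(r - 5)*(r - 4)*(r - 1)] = 3*r^2 - 20*r + 29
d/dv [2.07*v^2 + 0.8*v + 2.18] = 4.14*v + 0.8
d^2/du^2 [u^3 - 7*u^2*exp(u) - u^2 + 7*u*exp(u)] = -7*u^2*exp(u) - 21*u*exp(u) + 6*u - 2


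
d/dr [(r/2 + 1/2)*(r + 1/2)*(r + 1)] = (r + 1)*(3*r + 2)/2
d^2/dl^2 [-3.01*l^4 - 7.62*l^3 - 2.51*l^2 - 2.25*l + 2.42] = -36.12*l^2 - 45.72*l - 5.02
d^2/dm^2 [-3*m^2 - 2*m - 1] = -6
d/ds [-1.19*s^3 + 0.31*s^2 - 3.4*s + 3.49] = -3.57*s^2 + 0.62*s - 3.4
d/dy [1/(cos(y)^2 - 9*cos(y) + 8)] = (2*cos(y) - 9)*sin(y)/(cos(y)^2 - 9*cos(y) + 8)^2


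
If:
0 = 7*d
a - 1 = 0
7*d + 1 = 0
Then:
No Solution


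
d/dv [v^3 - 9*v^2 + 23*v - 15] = 3*v^2 - 18*v + 23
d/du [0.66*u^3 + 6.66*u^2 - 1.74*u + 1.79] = 1.98*u^2 + 13.32*u - 1.74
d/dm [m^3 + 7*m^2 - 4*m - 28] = 3*m^2 + 14*m - 4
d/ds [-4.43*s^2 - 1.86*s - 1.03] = -8.86*s - 1.86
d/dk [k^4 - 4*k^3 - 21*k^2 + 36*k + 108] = 4*k^3 - 12*k^2 - 42*k + 36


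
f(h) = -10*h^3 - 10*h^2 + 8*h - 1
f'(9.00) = -2602.00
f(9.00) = -8029.00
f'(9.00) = -2602.00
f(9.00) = -8029.00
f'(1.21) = -60.12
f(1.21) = -23.68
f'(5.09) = -871.04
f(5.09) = -1538.08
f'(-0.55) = 9.92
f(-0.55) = -6.76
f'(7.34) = -1755.07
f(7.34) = -4435.51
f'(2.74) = -272.03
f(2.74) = -259.86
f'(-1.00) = -2.00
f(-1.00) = -9.00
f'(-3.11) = -219.96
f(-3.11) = 178.20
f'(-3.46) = -281.95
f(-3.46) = 265.82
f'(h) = -30*h^2 - 20*h + 8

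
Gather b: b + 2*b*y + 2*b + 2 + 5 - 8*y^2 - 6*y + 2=b*(2*y + 3) - 8*y^2 - 6*y + 9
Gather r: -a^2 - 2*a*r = -a^2 - 2*a*r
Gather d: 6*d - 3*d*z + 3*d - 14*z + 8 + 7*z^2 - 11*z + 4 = d*(9 - 3*z) + 7*z^2 - 25*z + 12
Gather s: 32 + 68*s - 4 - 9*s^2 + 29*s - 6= -9*s^2 + 97*s + 22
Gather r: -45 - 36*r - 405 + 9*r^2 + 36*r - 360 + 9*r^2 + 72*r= 18*r^2 + 72*r - 810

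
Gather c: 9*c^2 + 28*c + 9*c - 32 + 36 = 9*c^2 + 37*c + 4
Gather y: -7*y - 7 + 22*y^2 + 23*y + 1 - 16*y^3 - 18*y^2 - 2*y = -16*y^3 + 4*y^2 + 14*y - 6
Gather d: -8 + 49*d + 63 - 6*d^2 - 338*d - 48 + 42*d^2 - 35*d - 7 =36*d^2 - 324*d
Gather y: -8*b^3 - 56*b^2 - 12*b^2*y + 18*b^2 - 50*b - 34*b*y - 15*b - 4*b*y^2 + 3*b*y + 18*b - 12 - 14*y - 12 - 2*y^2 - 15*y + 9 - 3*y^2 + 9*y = -8*b^3 - 38*b^2 - 47*b + y^2*(-4*b - 5) + y*(-12*b^2 - 31*b - 20) - 15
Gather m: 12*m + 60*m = 72*m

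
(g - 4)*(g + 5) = g^2 + g - 20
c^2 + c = c*(c + 1)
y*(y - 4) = y^2 - 4*y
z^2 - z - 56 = (z - 8)*(z + 7)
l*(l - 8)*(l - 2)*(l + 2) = l^4 - 8*l^3 - 4*l^2 + 32*l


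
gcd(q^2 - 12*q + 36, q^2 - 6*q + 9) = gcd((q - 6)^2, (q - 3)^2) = 1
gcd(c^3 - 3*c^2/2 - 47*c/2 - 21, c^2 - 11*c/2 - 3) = c - 6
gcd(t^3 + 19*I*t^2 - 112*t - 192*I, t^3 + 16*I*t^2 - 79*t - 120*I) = t^2 + 11*I*t - 24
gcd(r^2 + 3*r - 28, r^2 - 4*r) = r - 4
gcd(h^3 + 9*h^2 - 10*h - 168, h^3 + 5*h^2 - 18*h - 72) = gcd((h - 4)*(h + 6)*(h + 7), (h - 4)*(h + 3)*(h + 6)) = h^2 + 2*h - 24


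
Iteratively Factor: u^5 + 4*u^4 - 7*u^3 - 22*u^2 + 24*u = (u + 3)*(u^4 + u^3 - 10*u^2 + 8*u) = u*(u + 3)*(u^3 + u^2 - 10*u + 8) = u*(u + 3)*(u + 4)*(u^2 - 3*u + 2) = u*(u - 1)*(u + 3)*(u + 4)*(u - 2)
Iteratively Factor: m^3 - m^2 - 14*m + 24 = (m - 3)*(m^2 + 2*m - 8) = (m - 3)*(m - 2)*(m + 4)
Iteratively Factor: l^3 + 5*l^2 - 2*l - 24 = (l + 3)*(l^2 + 2*l - 8) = (l + 3)*(l + 4)*(l - 2)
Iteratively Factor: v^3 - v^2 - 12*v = (v + 3)*(v^2 - 4*v) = v*(v + 3)*(v - 4)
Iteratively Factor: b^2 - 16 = (b - 4)*(b + 4)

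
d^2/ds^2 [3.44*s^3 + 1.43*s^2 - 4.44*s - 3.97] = 20.64*s + 2.86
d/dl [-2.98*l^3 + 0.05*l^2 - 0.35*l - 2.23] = -8.94*l^2 + 0.1*l - 0.35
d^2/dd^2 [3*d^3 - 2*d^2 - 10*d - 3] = 18*d - 4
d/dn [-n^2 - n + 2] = -2*n - 1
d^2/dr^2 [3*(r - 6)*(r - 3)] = 6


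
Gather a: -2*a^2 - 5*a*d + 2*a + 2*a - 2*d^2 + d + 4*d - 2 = -2*a^2 + a*(4 - 5*d) - 2*d^2 + 5*d - 2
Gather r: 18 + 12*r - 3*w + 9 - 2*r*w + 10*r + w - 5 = r*(22 - 2*w) - 2*w + 22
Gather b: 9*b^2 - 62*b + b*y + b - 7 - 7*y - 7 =9*b^2 + b*(y - 61) - 7*y - 14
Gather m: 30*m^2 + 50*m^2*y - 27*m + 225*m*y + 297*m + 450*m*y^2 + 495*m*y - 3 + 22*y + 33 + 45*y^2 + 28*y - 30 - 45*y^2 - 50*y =m^2*(50*y + 30) + m*(450*y^2 + 720*y + 270)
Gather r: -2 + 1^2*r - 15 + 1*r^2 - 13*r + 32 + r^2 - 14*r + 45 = 2*r^2 - 26*r + 60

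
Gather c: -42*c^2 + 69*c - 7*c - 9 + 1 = -42*c^2 + 62*c - 8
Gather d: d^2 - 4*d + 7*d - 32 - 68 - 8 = d^2 + 3*d - 108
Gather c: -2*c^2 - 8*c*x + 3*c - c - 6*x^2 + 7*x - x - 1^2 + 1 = -2*c^2 + c*(2 - 8*x) - 6*x^2 + 6*x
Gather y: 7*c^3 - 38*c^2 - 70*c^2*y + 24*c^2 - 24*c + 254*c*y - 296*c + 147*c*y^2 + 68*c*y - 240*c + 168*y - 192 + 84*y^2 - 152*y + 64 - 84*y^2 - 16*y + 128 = 7*c^3 - 14*c^2 + 147*c*y^2 - 560*c + y*(-70*c^2 + 322*c)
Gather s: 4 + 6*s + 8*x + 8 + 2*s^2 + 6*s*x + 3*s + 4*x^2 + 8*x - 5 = 2*s^2 + s*(6*x + 9) + 4*x^2 + 16*x + 7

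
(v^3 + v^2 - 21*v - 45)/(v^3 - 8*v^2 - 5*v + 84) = (v^2 - 2*v - 15)/(v^2 - 11*v + 28)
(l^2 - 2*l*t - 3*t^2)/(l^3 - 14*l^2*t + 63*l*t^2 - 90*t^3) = (l + t)/(l^2 - 11*l*t + 30*t^2)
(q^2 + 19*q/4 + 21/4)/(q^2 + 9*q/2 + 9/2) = (4*q + 7)/(2*(2*q + 3))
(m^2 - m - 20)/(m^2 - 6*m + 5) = (m + 4)/(m - 1)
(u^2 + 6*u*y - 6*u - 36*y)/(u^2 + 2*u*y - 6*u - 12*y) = (u + 6*y)/(u + 2*y)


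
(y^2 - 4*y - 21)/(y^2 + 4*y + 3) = (y - 7)/(y + 1)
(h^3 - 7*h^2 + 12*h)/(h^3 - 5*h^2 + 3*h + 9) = h*(h - 4)/(h^2 - 2*h - 3)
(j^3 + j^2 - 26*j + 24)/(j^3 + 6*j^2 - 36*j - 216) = (j^2 - 5*j + 4)/(j^2 - 36)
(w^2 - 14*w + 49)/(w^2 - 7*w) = (w - 7)/w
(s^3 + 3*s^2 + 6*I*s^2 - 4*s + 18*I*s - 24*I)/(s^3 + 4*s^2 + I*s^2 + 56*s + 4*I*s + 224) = (s^2 + s*(-1 + 6*I) - 6*I)/(s^2 + I*s + 56)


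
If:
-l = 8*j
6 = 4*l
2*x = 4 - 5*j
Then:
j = -3/16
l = 3/2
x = 79/32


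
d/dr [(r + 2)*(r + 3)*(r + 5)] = 3*r^2 + 20*r + 31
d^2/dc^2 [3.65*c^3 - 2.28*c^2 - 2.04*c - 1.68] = 21.9*c - 4.56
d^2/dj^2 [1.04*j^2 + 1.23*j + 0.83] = 2.08000000000000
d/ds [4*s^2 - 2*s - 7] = 8*s - 2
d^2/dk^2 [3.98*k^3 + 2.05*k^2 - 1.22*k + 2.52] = 23.88*k + 4.1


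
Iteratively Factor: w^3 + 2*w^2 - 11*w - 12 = (w + 4)*(w^2 - 2*w - 3) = (w - 3)*(w + 4)*(w + 1)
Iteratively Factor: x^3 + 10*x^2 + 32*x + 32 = (x + 4)*(x^2 + 6*x + 8) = (x + 4)^2*(x + 2)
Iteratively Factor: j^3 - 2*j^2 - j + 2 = (j + 1)*(j^2 - 3*j + 2) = (j - 1)*(j + 1)*(j - 2)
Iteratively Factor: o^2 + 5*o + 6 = (o + 2)*(o + 3)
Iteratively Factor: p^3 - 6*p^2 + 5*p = (p)*(p^2 - 6*p + 5) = p*(p - 5)*(p - 1)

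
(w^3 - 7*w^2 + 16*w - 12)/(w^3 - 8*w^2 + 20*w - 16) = (w - 3)/(w - 4)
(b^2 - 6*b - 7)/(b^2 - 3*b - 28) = (b + 1)/(b + 4)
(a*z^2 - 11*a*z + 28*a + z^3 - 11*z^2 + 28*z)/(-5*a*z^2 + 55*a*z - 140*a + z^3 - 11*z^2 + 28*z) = (a + z)/(-5*a + z)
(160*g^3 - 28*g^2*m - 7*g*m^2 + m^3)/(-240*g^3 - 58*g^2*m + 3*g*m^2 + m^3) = (-4*g + m)/(6*g + m)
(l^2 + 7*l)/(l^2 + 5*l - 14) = l/(l - 2)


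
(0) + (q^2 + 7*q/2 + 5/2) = q^2 + 7*q/2 + 5/2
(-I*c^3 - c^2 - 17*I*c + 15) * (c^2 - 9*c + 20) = -I*c^5 - c^4 + 9*I*c^4 + 9*c^3 - 37*I*c^3 - 5*c^2 + 153*I*c^2 - 135*c - 340*I*c + 300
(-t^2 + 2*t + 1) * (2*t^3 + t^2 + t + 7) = -2*t^5 + 3*t^4 + 3*t^3 - 4*t^2 + 15*t + 7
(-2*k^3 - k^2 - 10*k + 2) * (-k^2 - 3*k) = 2*k^5 + 7*k^4 + 13*k^3 + 28*k^2 - 6*k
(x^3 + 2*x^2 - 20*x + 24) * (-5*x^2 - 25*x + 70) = -5*x^5 - 35*x^4 + 120*x^3 + 520*x^2 - 2000*x + 1680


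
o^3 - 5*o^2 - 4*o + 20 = (o - 5)*(o - 2)*(o + 2)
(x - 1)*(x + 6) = x^2 + 5*x - 6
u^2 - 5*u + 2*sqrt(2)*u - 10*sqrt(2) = (u - 5)*(u + 2*sqrt(2))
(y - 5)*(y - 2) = y^2 - 7*y + 10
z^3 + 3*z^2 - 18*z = z*(z - 3)*(z + 6)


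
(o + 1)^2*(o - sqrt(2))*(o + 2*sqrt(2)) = o^4 + sqrt(2)*o^3 + 2*o^3 - 3*o^2 + 2*sqrt(2)*o^2 - 8*o + sqrt(2)*o - 4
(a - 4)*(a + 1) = a^2 - 3*a - 4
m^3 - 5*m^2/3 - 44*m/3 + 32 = (m - 3)*(m - 8/3)*(m + 4)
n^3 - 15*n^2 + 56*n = n*(n - 8)*(n - 7)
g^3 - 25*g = g*(g - 5)*(g + 5)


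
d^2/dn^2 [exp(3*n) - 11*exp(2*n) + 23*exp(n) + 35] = (9*exp(2*n) - 44*exp(n) + 23)*exp(n)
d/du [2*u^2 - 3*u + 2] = 4*u - 3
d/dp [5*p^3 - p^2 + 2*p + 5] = 15*p^2 - 2*p + 2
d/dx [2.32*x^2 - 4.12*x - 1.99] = 4.64*x - 4.12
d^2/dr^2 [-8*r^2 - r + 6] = -16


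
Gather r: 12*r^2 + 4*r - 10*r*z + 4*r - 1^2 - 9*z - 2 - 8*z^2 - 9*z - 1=12*r^2 + r*(8 - 10*z) - 8*z^2 - 18*z - 4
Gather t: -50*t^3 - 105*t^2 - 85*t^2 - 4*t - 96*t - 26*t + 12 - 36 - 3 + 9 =-50*t^3 - 190*t^2 - 126*t - 18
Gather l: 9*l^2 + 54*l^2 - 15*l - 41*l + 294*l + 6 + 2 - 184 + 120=63*l^2 + 238*l - 56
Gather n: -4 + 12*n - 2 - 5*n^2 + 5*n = -5*n^2 + 17*n - 6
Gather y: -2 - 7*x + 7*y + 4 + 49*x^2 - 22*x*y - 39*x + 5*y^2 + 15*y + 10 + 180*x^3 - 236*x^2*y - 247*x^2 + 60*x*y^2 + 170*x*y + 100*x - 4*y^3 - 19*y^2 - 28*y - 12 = 180*x^3 - 198*x^2 + 54*x - 4*y^3 + y^2*(60*x - 14) + y*(-236*x^2 + 148*x - 6)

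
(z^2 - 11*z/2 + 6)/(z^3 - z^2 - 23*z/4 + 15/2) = 2*(z - 4)/(2*z^2 + z - 10)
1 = 1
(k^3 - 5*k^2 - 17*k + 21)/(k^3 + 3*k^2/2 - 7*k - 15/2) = 2*(k^2 - 8*k + 7)/(2*k^2 - 3*k - 5)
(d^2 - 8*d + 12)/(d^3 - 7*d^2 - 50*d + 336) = (d - 2)/(d^2 - d - 56)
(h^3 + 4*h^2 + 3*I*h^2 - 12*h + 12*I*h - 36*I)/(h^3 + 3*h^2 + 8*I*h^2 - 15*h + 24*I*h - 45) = (h^2 + 4*h - 12)/(h^2 + h*(3 + 5*I) + 15*I)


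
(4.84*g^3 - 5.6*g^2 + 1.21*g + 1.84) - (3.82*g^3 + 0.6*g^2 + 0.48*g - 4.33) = 1.02*g^3 - 6.2*g^2 + 0.73*g + 6.17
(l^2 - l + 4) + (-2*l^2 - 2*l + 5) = -l^2 - 3*l + 9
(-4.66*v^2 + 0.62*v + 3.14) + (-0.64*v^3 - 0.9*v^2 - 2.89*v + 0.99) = -0.64*v^3 - 5.56*v^2 - 2.27*v + 4.13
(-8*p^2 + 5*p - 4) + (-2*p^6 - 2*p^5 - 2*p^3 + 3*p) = -2*p^6 - 2*p^5 - 2*p^3 - 8*p^2 + 8*p - 4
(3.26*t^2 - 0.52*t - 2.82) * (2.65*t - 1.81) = 8.639*t^3 - 7.2786*t^2 - 6.5318*t + 5.1042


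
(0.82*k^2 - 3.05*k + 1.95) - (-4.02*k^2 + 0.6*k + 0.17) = 4.84*k^2 - 3.65*k + 1.78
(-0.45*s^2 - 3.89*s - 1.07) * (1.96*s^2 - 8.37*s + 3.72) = -0.882*s^4 - 3.8579*s^3 + 28.7881*s^2 - 5.5149*s - 3.9804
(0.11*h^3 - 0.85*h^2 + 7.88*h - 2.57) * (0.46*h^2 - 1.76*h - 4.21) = 0.0506*h^5 - 0.5846*h^4 + 4.6577*h^3 - 11.4725*h^2 - 28.6516*h + 10.8197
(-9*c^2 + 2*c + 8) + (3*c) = -9*c^2 + 5*c + 8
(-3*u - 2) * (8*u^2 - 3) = -24*u^3 - 16*u^2 + 9*u + 6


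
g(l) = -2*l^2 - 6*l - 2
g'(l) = -4*l - 6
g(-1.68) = 2.44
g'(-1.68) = 0.72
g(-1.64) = 2.46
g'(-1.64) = 0.56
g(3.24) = -42.44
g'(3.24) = -18.96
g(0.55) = -5.90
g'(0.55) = -8.20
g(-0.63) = 0.99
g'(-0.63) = -3.48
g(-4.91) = -20.76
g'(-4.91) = 13.64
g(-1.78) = 2.34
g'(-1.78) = 1.12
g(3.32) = -43.96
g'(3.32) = -19.28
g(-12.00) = -218.00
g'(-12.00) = 42.00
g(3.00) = -38.00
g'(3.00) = -18.00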